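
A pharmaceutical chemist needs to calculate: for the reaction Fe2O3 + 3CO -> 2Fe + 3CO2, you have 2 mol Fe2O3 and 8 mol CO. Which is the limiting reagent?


Mole ratio available / coefficient:
  Fe2O3: 2/1 = 2.000
  CO: 8/3 = 2.667
Smaller ratio is limiting.

Fe2O3


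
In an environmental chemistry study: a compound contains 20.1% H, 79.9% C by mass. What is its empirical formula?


Assume 100 g sample. Moles of each element:
  H: 20.1/1.008 = 19.94 mol
  C: 79.9/12.01 = 6.653 mol
Divide by smallest (6.653):
  H: 19.94/6.653 = 3.0
  C: 6.653/6.653 = 1.0
Empirical formula: CH3

CH3


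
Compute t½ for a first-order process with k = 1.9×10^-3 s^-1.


t½ = ln2/k = 0.693147/(1.9×10^-3 s^-1)
= 364.8 s

364.8 s


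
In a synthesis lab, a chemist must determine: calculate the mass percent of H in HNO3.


M(HNO3) = 1×1.008 + 1×14.01 + 3×16.0 = 63.018 g/mol
Mass of H = 1 × 1.008 = 1.008 g/mol
% H = 1.008/63.018 × 100 = 1.60%

1.60%


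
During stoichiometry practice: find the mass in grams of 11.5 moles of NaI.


M(NaI) = 149.89 g/mol
mass = n × M = 11.5 × 149.89 = 1723.74 g

1723.74 g


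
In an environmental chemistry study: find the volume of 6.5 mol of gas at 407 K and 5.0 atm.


PV = nRT  (R = 0.08206 L·atm/(mol·K))
V = nRT/P = 6.5×0.08206×407/5.0
= 43.418 L

43.418 L


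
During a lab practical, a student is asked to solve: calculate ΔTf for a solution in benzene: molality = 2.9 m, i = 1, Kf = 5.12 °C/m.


ΔTf = Kf × m × i
= 5.12 × 2.9 × 1
= 14.848 °C

14.848 °C


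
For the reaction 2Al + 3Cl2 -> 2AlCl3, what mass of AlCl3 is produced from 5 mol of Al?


Mole ratio AlCl3:Al = 2:2
n(AlCl3) = 5 × 2/2 = 5.000 mol
mass = 5.000 × 133.33 = 666.65 g

666.65 g


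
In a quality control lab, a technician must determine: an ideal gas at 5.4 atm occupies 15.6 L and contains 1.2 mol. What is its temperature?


PV = nRT  (R = 0.08206 L·atm/(mol·K))
T = PV/(nR) = 5.4×15.6/(1.2×0.08206)
= 84.24/0.098472
= 855.47 K

855.47 K


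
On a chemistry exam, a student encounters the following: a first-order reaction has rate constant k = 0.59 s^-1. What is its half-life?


t½ = ln2/k = 0.693147/(0.59 s^-1)
= 1.175 s

1.175 s


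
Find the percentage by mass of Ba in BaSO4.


M(BaSO4) = 1×137.33 + 1×32.07 + 4×16.0 = 233.40 g/mol
Mass of Ba = 1 × 137.33 = 137.33 g/mol
% Ba = 137.33/233.40 × 100 = 58.84%

58.84%


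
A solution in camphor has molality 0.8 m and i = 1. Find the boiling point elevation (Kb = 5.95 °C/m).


ΔTb = Kb × m × i
= 5.95 × 0.8 × 1
= 4.76 °C

4.76 °C


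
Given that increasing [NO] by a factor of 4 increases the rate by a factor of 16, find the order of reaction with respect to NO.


rate ∝ [NO]^n
4^n = 16 → n = 2
Order in NO: 2

2


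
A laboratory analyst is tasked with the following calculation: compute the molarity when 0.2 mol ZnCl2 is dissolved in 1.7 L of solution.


M = n/V = 0.2/1.7 = 0.118 mol/L

0.118 M


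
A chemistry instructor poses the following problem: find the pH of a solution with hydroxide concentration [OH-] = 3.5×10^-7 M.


pOH = -log10([OH-]) = -log10(3.5×10^-7)
= 7 - log10(3.5) = 6.46
pH = 14 - pOH = 14 - 6.46 = 7.54

7.54


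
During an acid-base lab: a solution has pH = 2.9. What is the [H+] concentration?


[H+] = 10^(-pH) = 10^(-2.9)
= 1.26×10^-3 M

1.26×10^-3 M


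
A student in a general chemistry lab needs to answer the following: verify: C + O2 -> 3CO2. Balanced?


Equation: C + O2 -> 3CO2
Check atoms: C: 1≠3, O: 2≠6
Not balanced

No, not balanced


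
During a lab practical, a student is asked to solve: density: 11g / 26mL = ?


ρ = mass/volume
= 11/26
= 0.423 g/mL

0.423 g/mL


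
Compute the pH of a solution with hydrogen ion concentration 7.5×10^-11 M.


pH = -log10([H+]) = -log10(7.5×10^-11)
= 11 - log10(7.5)
= 11 - 0.88
= 10.12

10.12


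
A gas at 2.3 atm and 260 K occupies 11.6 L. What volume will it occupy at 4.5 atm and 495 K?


P1V1/T1 = P2V2/T2
V2 = P1V1T2/(T1P2)
= 2.3×11.6×495/(260×4.5)
= 11.288 L

11.288 L


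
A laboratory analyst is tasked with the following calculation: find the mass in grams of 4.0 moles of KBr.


M(KBr) = 119.0 g/mol
mass = n × M = 4.0 × 119.0 = 476.00 g

476.00 g


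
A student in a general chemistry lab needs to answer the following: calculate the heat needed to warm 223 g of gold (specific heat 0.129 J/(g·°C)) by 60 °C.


q = mcΔT = 223 × 0.129 × 60
= 1726.02 J

1726.02 J


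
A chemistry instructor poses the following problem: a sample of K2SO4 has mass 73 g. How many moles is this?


M(K2SO4) = 174.27 g/mol
n = mass/M = 73/174.27 = 0.4189 mol

0.4189 mol


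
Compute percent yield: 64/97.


% yield = actual/theoretical × 100
= 64/97 × 100
= 65.98%

65.98%


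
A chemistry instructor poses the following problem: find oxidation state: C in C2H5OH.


2x + 6(+1) + (-2) = 0, so x = -2
Oxidation number: -2

-2


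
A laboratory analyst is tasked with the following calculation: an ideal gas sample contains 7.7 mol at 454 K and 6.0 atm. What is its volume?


PV = nRT  (R = 0.08206 L·atm/(mol·K))
V = nRT/P = 7.7×0.08206×454/6.0
= 47.811 L

47.811 L


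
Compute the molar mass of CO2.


M(CO2) = 1×12.01 + 2×16.0
= 12.01 + 32.0
= 44.01 g/mol

44.01 g/mol


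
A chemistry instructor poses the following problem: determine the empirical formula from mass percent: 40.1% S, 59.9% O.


Assume 100 g sample. Moles of each element:
  S: 40.1/32.07 = 1.25 mol
  O: 59.9/16.0 = 3.744 mol
Divide by smallest (1.25):
  S: 1.25/1.25 = 1.0
  O: 3.744/1.25 = 3.0
Empirical formula: SO3

SO3


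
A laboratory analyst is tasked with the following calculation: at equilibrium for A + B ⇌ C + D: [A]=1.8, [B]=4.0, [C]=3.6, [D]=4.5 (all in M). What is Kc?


Kc = [C][D]/([A][B])
= (3.6^1 × 4.5^1)/(1.8^1 × 4.0^1)
= 16.2/7.2
= 2.250

2.250


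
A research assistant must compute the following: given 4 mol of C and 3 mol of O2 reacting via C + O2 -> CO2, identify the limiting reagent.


Mole ratio available / coefficient:
  C: 4/1 = 4.000
  O2: 3/1 = 3.000
Smaller ratio is limiting.

O2


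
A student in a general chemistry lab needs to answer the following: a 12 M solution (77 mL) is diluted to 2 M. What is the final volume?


C1V1 = C2V2
12 × 77 = 2 × V2
V2 = 924/2 = 462.0 mL

462.0 mL


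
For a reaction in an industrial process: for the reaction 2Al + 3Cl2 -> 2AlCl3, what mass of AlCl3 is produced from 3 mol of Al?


Mole ratio AlCl3:Al = 2:2
n(AlCl3) = 3 × 2/2 = 3.000 mol
mass = 3.000 × 133.33 = 399.99 g

399.99 g


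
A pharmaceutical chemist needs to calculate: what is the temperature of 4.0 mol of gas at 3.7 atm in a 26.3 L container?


PV = nRT  (R = 0.08206 L·atm/(mol·K))
T = PV/(nR) = 3.7×26.3/(4.0×0.08206)
= 97.31/0.328240
= 296.46 K

296.46 K


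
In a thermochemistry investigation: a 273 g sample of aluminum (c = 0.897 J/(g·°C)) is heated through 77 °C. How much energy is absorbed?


q = mcΔT = 273 × 0.897 × 77
= 18855.84 J

18855.84 J


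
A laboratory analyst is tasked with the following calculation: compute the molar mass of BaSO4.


M(BaSO4) = 1×137.33 + 1×32.07 + 4×16.0
= 137.33 + 32.07 + 64.0
= 233.4 g/mol

233.4 g/mol


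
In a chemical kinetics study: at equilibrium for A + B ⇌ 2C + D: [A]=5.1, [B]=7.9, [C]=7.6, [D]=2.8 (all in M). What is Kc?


Kc = [C]^2[D]/([A][B])
= (7.6^2 × 2.8^1)/(5.1^1 × 7.9^1)
= 161.728/40.29
= 4.014

4.014


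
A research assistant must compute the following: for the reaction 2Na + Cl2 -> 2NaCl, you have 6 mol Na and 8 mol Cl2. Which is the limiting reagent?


Mole ratio available / coefficient:
  Na: 6/2 = 3.000
  Cl2: 8/1 = 8.000
Smaller ratio is limiting.

Na


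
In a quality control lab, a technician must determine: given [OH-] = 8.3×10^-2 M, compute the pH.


pOH = -log10([OH-]) = -log10(8.3×10^-2)
= 2 - log10(8.3) = 1.08
pH = 14 - pOH = 14 - 1.08 = 12.92

12.92


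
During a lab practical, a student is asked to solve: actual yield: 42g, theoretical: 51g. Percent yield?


% yield = actual/theoretical × 100
= 42/51 × 100
= 82.35%

82.35%


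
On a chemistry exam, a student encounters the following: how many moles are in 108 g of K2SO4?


M(K2SO4) = 174.27 g/mol
n = mass/M = 108/174.27 = 0.6197 mol

0.6197 mol


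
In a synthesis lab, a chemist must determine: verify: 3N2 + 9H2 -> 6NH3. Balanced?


Equation: 3N2 + 9H2 -> 6NH3
Check atoms: H: 18=18, N: 6=6
Balanced

Yes, balanced


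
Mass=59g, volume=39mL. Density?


ρ = mass/volume
= 59/39
= 1.513 g/mL

1.513 g/mL


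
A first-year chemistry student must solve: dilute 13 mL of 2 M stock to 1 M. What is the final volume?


C1V1 = C2V2
2 × 13 = 1 × V2
V2 = 26/1 = 26.0 mL

26.0 mL


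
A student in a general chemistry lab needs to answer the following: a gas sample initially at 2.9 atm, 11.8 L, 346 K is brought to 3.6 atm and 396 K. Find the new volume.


P1V1/T1 = P2V2/T2
V2 = P1V1T2/(T1P2)
= 2.9×11.8×396/(346×3.6)
= 10.879 L

10.879 L


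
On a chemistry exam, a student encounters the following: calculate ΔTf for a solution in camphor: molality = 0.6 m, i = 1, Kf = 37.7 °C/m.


ΔTf = Kf × m × i
= 37.7 × 0.6 × 1
= 22.62 °C

22.62 °C


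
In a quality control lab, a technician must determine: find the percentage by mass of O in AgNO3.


M(AgNO3) = 1×107.87 + 1×14.01 + 3×16.0 = 169.88 g/mol
Mass of O = 3 × 16.0 = 48.00 g/mol
% O = 48.00/169.88 × 100 = 28.26%

28.26%


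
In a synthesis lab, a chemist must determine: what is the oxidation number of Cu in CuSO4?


Sulfate is -2, so Cu = +2
Oxidation number: +2

+2


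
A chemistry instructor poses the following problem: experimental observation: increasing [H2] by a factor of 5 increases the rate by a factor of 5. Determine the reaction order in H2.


rate ∝ [H2]^n
5^n = 5 → n = 1
Order in H2: 1

1


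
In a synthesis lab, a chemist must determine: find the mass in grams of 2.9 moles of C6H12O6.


M(C6H12O6) = 180.16 g/mol
mass = n × M = 2.9 × 180.16 = 522.46 g

522.46 g


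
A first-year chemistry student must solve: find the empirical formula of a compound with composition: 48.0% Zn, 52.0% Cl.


Assume 100 g sample. Moles of each element:
  Zn: 48.0/65.38 = 0.734 mol
  Cl: 52.0/35.45 = 1.467 mol
Divide by smallest (0.734):
  Zn: 0.734/0.734 = 1.0
  Cl: 1.467/0.734 = 2.0
Empirical formula: ZnCl2

ZnCl2


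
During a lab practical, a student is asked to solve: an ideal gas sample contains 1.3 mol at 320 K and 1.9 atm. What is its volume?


PV = nRT  (R = 0.08206 L·atm/(mol·K))
V = nRT/P = 1.3×0.08206×320/1.9
= 17.967 L

17.967 L


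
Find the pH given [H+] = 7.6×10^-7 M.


pH = -log10([H+]) = -log10(7.6×10^-7)
= 7 - log10(7.6)
= 7 - 0.88
= 6.12

6.12


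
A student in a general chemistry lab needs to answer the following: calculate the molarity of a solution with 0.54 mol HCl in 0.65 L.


M = n/V = 0.54/0.65 = 0.831 mol/L

0.831 M


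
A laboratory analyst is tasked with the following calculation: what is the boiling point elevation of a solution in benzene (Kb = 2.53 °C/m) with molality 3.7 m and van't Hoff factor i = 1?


ΔTb = Kb × m × i
= 2.53 × 3.7 × 1
= 9.361 °C

9.361 °C


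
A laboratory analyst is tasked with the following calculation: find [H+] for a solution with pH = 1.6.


[H+] = 10^(-pH) = 10^(-1.6)
= 2.51×10^-2 M

2.51×10^-2 M


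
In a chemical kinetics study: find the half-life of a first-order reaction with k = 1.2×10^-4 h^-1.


t½ = ln2/k = 0.693147/(1.2×10^-4 h^-1)
= 5776 h

5776 h


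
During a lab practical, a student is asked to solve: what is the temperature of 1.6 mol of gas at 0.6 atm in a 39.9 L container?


PV = nRT  (R = 0.08206 L·atm/(mol·K))
T = PV/(nR) = 0.6×39.9/(1.6×0.08206)
= 23.94/0.131296
= 182.34 K

182.34 K


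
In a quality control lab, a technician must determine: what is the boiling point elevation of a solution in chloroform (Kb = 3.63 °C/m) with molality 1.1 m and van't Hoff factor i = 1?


ΔTb = Kb × m × i
= 3.63 × 1.1 × 1
= 3.993 °C

3.993 °C


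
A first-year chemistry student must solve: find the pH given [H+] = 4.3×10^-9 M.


pH = -log10([H+]) = -log10(4.3×10^-9)
= 9 - log10(4.3)
= 9 - 0.63
= 8.37

8.37


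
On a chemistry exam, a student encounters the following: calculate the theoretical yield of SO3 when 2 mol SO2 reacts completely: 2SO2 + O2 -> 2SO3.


Mole ratio SO3:SO2 = 2:2
n(SO3) = 2 × 2/2 = 2.000 mol
mass = 2.000 × 80.07 = 160.14 g

160.14 g


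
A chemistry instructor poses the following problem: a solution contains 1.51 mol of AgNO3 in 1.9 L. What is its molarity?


M = n/V = 1.51/1.9 = 0.795 mol/L

0.795 M


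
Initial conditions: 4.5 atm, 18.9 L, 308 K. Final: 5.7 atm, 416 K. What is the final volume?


P1V1/T1 = P2V2/T2
V2 = P1V1T2/(T1P2)
= 4.5×18.9×416/(308×5.7)
= 20.153 L

20.153 L


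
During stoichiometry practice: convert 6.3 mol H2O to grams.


M(H2O) = 18.02 g/mol
mass = n × M = 6.3 × 18.02 = 113.53 g

113.53 g


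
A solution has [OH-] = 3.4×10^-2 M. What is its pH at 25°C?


pOH = -log10([OH-]) = -log10(3.4×10^-2)
= 2 - log10(3.4) = 1.47
pH = 14 - pOH = 14 - 1.47 = 12.53

12.53


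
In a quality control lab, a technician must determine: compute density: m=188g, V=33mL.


ρ = mass/volume
= 188/33
= 5.697 g/mL

5.697 g/mL


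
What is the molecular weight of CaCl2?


M(CaCl2) = 1×40.08 + 2×35.45
= 40.08 + 70.9
= 110.98 g/mol

110.98 g/mol


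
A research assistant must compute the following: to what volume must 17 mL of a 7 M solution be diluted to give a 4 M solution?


C1V1 = C2V2
7 × 17 = 4 × V2
V2 = 119/4 = 29.75 mL

29.75 mL


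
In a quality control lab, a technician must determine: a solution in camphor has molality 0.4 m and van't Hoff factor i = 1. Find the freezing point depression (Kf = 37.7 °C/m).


ΔTf = Kf × m × i
= 37.7 × 0.4 × 1
= 15.08 °C

15.08 °C


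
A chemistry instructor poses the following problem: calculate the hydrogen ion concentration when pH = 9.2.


[H+] = 10^(-pH) = 10^(-9.2)
= 6.31×10^-10 M

6.31×10^-10 M


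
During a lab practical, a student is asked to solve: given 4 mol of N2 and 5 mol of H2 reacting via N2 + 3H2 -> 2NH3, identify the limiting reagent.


Mole ratio available / coefficient:
  N2: 4/1 = 4.000
  H2: 5/3 = 1.667
Smaller ratio is limiting.

H2


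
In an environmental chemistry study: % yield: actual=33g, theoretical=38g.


% yield = actual/theoretical × 100
= 33/38 × 100
= 86.84%

86.84%


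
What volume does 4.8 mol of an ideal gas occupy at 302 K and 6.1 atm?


PV = nRT  (R = 0.08206 L·atm/(mol·K))
V = nRT/P = 4.8×0.08206×302/6.1
= 19.501 L

19.501 L


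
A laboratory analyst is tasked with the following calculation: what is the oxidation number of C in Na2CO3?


2(+1) + x + 3(-2) = 0, so x = +4
Oxidation number: +4

+4


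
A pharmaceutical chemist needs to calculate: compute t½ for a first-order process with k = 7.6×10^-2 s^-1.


t½ = ln2/k = 0.693147/(7.6×10^-2 s^-1)
= 9.120 s

9.120 s


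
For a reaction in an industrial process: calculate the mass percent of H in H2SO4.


M(H2SO4) = 2×1.008 + 1×32.07 + 4×16.0 = 98.086 g/mol
Mass of H = 2 × 1.008 = 2.016 g/mol
% H = 2.016/98.086 × 100 = 2.06%

2.06%


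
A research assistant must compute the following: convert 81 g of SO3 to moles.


M(SO3) = 80.07 g/mol
n = mass/M = 81/80.07 = 1.0116 mol

1.0116 mol


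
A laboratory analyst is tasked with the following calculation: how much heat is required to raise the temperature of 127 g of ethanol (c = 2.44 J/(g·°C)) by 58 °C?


q = mcΔT = 127 × 2.44 × 58
= 17973.04 J

17973.04 J


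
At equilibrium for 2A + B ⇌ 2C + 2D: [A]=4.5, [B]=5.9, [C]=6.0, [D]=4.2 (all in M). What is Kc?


Kc = [C]^2[D]^2/([A]^2[B])
= (6.0^2 × 4.2^2)/(4.5^2 × 5.9^1)
= 635.04/119.475
= 5.315

5.315


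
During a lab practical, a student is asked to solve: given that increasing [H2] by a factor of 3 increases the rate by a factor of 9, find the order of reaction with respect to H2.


rate ∝ [H2]^n
3^n = 9 → n = 2
Order in H2: 2

2


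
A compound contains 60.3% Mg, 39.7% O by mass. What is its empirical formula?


Assume 100 g sample. Moles of each element:
  Mg: 60.3/24.31 = 2.48 mol
  O: 39.7/16.0 = 2.481 mol
Divide by smallest (2.48):
  Mg: 2.48/2.48 = 1.0
  O: 2.481/2.48 = 1.0
Empirical formula: MgO

MgO


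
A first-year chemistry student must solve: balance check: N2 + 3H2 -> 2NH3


Equation: N2 + 3H2 -> 2NH3
Check atoms: H: 6=6, N: 2=2
Balanced

Yes, balanced


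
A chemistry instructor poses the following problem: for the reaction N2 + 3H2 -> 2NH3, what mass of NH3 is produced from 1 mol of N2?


Mole ratio NH3:N2 = 2:1
n(NH3) = 1 × 2/1 = 2.000 mol
mass = 2.000 × 17.03 = 34.06 g

34.06 g


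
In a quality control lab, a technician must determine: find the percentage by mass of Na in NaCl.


M(NaCl) = 1×22.99 + 1×35.45 = 58.44 g/mol
Mass of Na = 1 × 22.99 = 22.99 g/mol
% Na = 22.99/58.44 × 100 = 39.34%

39.34%


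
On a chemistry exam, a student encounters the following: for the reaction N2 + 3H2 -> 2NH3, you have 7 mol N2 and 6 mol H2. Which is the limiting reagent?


Mole ratio available / coefficient:
  N2: 7/1 = 7.000
  H2: 6/3 = 2.000
Smaller ratio is limiting.

H2


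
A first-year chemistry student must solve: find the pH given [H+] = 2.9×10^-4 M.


pH = -log10([H+]) = -log10(2.9×10^-4)
= 4 - log10(2.9)
= 4 - 0.46
= 3.54

3.54


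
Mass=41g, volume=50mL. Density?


ρ = mass/volume
= 41/50
= 0.82 g/mL

0.82 g/mL


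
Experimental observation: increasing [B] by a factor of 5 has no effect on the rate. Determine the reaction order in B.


rate ∝ [B]^n
rate ∝ [B]^0
Order in B: 0

0


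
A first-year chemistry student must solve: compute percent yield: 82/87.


% yield = actual/theoretical × 100
= 82/87 × 100
= 94.25%

94.25%


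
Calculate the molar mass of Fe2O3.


M(Fe2O3) = 2×55.85 + 3×16.0
= 111.7 + 48.0
= 159.7 g/mol

159.7 g/mol


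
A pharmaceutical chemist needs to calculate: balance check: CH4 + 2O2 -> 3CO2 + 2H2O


Equation: CH4 + 2O2 -> 3CO2 + 2H2O
Check atoms: C: 1≠3, H: 4=4, O: 4≠8
Not balanced

No, not balanced


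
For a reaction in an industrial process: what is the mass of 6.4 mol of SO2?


M(SO2) = 64.07 g/mol
mass = n × M = 6.4 × 64.07 = 410.05 g

410.05 g


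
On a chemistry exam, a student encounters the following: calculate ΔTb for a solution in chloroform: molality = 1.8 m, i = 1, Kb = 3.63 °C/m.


ΔTb = Kb × m × i
= 3.63 × 1.8 × 1
= 6.534 °C

6.534 °C


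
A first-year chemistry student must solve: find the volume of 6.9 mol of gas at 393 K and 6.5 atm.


PV = nRT  (R = 0.08206 L·atm/(mol·K))
V = nRT/P = 6.9×0.08206×393/6.5
= 34.234 L

34.234 L


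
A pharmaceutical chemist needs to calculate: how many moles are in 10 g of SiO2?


M(SiO2) = 60.09 g/mol
n = mass/M = 10/60.09 = 0.1664 mol

0.1664 mol


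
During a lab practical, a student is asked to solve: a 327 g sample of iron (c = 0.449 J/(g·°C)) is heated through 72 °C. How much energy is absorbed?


q = mcΔT = 327 × 0.449 × 72
= 10571.26 J

10571.26 J


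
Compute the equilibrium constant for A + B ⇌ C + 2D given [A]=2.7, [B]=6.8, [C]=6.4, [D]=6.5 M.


Kc = [C][D]^2/([A][B])
= (6.4^1 × 6.5^2)/(2.7^1 × 6.8^1)
= 270.4/18.36
= 14.73

14.73


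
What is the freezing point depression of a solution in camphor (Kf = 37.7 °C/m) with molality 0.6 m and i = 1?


ΔTf = Kf × m × i
= 37.7 × 0.6 × 1
= 22.62 °C

22.62 °C


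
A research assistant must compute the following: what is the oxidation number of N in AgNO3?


(+1) + x + 3(-2) = 0, so x = +5
Oxidation number: +5

+5


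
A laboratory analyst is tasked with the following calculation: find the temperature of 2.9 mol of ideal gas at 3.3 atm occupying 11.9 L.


PV = nRT  (R = 0.08206 L·atm/(mol·K))
T = PV/(nR) = 3.3×11.9/(2.9×0.08206)
= 39.27/0.237974
= 165.02 K

165.02 K


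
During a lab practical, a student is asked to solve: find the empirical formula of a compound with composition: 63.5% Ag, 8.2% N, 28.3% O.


Assume 100 g sample. Moles of each element:
  Ag: 63.5/107.87 = 0.589 mol
  N: 8.2/14.01 = 0.585 mol
  O: 28.3/16.0 = 1.769 mol
Divide by smallest (0.585):
  Ag: 0.589/0.585 = 1.01
  N: 0.585/0.585 = 1.0
  O: 1.769/0.585 = 3.02
Empirical formula: AgNO3

AgNO3


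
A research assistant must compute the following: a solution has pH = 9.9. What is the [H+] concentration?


[H+] = 10^(-pH) = 10^(-9.9)
= 1.26×10^-10 M

1.26×10^-10 M


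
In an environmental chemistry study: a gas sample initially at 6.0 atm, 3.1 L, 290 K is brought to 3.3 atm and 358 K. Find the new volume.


P1V1/T1 = P2V2/T2
V2 = P1V1T2/(T1P2)
= 6.0×3.1×358/(290×3.3)
= 6.958 L

6.958 L


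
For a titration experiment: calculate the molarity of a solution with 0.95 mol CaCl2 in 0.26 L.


M = n/V = 0.95/0.26 = 3.654 mol/L

3.654 M


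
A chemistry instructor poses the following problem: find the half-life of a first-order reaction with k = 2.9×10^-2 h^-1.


t½ = ln2/k = 0.693147/(2.9×10^-2 h^-1)
= 23.90 h

23.90 h


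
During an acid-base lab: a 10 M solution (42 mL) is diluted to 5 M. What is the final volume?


C1V1 = C2V2
10 × 42 = 5 × V2
V2 = 420/5 = 84.0 mL

84.0 mL


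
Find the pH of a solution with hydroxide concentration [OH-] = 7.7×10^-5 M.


pOH = -log10([OH-]) = -log10(7.7×10^-5)
= 5 - log10(7.7) = 4.11
pH = 14 - pOH = 14 - 4.11 = 9.89

9.89


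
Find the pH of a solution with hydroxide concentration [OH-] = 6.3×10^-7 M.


pOH = -log10([OH-]) = -log10(6.3×10^-7)
= 7 - log10(6.3) = 6.2
pH = 14 - pOH = 14 - 6.2 = 7.8

7.8


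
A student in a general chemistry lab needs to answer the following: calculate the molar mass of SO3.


M(SO3) = 1×32.07 + 3×16.0
= 32.07 + 48.0
= 80.07 g/mol

80.07 g/mol


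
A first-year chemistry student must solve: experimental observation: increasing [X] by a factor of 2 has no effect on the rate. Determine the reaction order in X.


rate ∝ [X]^n
rate ∝ [X]^0
Order in X: 0

0


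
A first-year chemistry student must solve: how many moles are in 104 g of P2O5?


M(P2O5) = 141.94 g/mol
n = mass/M = 104/141.94 = 0.7327 mol

0.7327 mol


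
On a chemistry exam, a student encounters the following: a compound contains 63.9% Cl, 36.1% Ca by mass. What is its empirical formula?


Assume 100 g sample. Moles of each element:
  Cl: 63.9/35.45 = 1.803 mol
  Ca: 36.1/40.08 = 0.901 mol
Divide by smallest (0.901):
  Cl: 1.803/0.901 = 2.0
  Ca: 0.901/0.901 = 1.0
Empirical formula: CaCl2

CaCl2


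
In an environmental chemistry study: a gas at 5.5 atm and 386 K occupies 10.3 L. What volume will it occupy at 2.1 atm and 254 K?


P1V1/T1 = P2V2/T2
V2 = P1V1T2/(T1P2)
= 5.5×10.3×254/(386×2.1)
= 17.751 L

17.751 L


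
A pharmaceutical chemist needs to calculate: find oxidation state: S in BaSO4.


(+2) + x + 4(-2) = 0, so x = +6
Oxidation number: +6

+6


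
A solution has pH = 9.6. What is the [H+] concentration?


[H+] = 10^(-pH) = 10^(-9.6)
= 2.51×10^-10 M

2.51×10^-10 M


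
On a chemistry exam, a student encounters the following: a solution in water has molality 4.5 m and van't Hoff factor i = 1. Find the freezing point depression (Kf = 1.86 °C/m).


ΔTf = Kf × m × i
= 1.86 × 4.5 × 1
= 8.37 °C

8.37 °C


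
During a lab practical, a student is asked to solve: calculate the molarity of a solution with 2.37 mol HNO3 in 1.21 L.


M = n/V = 2.37/1.21 = 1.959 mol/L

1.959 M


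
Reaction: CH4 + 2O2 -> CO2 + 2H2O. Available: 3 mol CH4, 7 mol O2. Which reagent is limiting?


Mole ratio available / coefficient:
  CH4: 3/1 = 3.000
  O2: 7/2 = 3.500
Smaller ratio is limiting.

CH4


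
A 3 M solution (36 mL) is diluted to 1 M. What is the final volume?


C1V1 = C2V2
3 × 36 = 1 × V2
V2 = 108/1 = 108.0 mL

108.0 mL


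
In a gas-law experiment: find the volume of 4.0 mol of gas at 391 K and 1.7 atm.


PV = nRT  (R = 0.08206 L·atm/(mol·K))
V = nRT/P = 4.0×0.08206×391/1.7
= 75.495 L

75.495 L


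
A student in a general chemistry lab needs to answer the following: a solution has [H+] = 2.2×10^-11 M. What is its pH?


pH = -log10([H+]) = -log10(2.2×10^-11)
= 11 - log10(2.2)
= 11 - 0.34
= 10.66

10.66


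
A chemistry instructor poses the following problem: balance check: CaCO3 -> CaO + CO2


Equation: CaCO3 -> CaO + CO2
Check atoms: C: 1=1, Ca: 1=1, O: 3=3
Balanced

Yes, balanced


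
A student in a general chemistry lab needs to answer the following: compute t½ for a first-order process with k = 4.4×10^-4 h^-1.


t½ = ln2/k = 0.693147/(4.4×10^-4 h^-1)
= 1575 h

1575 h


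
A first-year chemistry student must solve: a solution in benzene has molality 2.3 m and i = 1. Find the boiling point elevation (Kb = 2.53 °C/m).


ΔTb = Kb × m × i
= 2.53 × 2.3 × 1
= 5.819 °C

5.819 °C


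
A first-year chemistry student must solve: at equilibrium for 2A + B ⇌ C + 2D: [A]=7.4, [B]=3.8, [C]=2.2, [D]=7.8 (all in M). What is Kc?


Kc = [C][D]^2/([A]^2[B])
= (2.2^1 × 7.8^2)/(7.4^2 × 3.8^1)
= 133.848/208.088
= 0.6432

0.6432


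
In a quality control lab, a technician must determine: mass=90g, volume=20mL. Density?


ρ = mass/volume
= 90/20
= 4.5 g/mL

4.5 g/mL


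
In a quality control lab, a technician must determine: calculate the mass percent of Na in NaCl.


M(NaCl) = 1×22.99 + 1×35.45 = 58.44 g/mol
Mass of Na = 1 × 22.99 = 22.99 g/mol
% Na = 22.99/58.44 × 100 = 39.34%

39.34%


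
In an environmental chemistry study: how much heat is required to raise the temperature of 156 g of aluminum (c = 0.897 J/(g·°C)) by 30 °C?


q = mcΔT = 156 × 0.897 × 30
= 4197.96 J

4197.96 J


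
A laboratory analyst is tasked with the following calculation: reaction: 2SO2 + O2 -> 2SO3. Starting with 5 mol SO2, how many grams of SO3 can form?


Mole ratio SO3:SO2 = 2:2
n(SO3) = 5 × 2/2 = 5.000 mol
mass = 5.000 × 80.07 = 400.35 g

400.35 g


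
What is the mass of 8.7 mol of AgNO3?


M(AgNO3) = 169.88 g/mol
mass = n × M = 8.7 × 169.88 = 1477.96 g

1477.96 g


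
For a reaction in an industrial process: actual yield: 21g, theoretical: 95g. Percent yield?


% yield = actual/theoretical × 100
= 21/95 × 100
= 22.11%

22.11%


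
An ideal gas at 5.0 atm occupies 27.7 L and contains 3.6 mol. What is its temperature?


PV = nRT  (R = 0.08206 L·atm/(mol·K))
T = PV/(nR) = 5.0×27.7/(3.6×0.08206)
= 138.50/0.295416
= 468.83 K

468.83 K


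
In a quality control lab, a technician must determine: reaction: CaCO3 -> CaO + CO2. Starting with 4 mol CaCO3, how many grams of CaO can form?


Mole ratio CaO:CaCO3 = 1:1
n(CaO) = 4 × 1/1 = 4.000 mol
mass = 4.000 × 56.08 = 224.32 g

224.32 g


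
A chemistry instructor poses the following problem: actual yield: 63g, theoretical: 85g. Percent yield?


% yield = actual/theoretical × 100
= 63/85 × 100
= 74.12%

74.12%


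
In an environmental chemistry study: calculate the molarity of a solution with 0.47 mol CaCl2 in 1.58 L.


M = n/V = 0.47/1.58 = 0.297 mol/L

0.297 M


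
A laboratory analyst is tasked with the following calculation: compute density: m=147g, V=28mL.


ρ = mass/volume
= 147/28
= 5.25 g/mL

5.25 g/mL


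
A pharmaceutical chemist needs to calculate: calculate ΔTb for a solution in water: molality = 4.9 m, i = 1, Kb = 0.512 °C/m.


ΔTb = Kb × m × i
= 0.512 × 4.9 × 1
= 2.5088 °C

2.5088 °C


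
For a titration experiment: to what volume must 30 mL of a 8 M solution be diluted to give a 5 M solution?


C1V1 = C2V2
8 × 30 = 5 × V2
V2 = 240/5 = 48.0 mL

48.0 mL


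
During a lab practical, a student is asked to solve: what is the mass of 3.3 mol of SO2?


M(SO2) = 64.07 g/mol
mass = n × M = 3.3 × 64.07 = 211.43 g

211.43 g


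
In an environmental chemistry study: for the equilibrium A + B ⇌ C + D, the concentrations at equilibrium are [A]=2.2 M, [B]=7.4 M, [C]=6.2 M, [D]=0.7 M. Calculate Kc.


Kc = [C][D]/([A][B])
= (6.2^1 × 0.7^1)/(2.2^1 × 7.4^1)
= 4.34/16.28
= 0.2666

0.2666


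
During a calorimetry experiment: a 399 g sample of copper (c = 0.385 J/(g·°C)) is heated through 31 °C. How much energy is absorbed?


q = mcΔT = 399 × 0.385 × 31
= 4762.07 J

4762.07 J


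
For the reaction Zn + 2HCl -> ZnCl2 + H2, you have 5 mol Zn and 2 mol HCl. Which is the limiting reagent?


Mole ratio available / coefficient:
  Zn: 5/1 = 5.000
  HCl: 2/2 = 1.000
Smaller ratio is limiting.

HCl


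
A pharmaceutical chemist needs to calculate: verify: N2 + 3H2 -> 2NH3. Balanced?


Equation: N2 + 3H2 -> 2NH3
Check atoms: H: 6=6, N: 2=2
Balanced

Yes, balanced


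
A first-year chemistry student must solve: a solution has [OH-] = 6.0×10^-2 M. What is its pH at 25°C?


pOH = -log10([OH-]) = -log10(6.0×10^-2)
= 2 - log10(6.0) = 1.22
pH = 14 - pOH = 14 - 1.22 = 12.78

12.78


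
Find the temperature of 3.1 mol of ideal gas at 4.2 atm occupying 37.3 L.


PV = nRT  (R = 0.08206 L·atm/(mol·K))
T = PV/(nR) = 4.2×37.3/(3.1×0.08206)
= 156.66/0.254386
= 615.84 K

615.84 K


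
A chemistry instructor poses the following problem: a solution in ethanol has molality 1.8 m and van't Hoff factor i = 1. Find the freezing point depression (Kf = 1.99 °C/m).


ΔTf = Kf × m × i
= 1.99 × 1.8 × 1
= 3.582 °C

3.582 °C


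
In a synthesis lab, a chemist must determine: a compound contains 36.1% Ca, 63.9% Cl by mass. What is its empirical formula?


Assume 100 g sample. Moles of each element:
  Ca: 36.1/40.08 = 0.901 mol
  Cl: 63.9/35.45 = 1.803 mol
Divide by smallest (0.901):
  Ca: 0.901/0.901 = 1.0
  Cl: 1.803/0.901 = 2.0
Empirical formula: CaCl2

CaCl2


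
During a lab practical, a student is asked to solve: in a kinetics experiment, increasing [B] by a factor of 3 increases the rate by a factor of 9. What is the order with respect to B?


rate ∝ [B]^n
3^n = 9 → n = 2
Order in B: 2

2


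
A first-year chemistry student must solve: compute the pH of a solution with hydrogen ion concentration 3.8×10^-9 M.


pH = -log10([H+]) = -log10(3.8×10^-9)
= 9 - log10(3.8)
= 9 - 0.58
= 8.42

8.42


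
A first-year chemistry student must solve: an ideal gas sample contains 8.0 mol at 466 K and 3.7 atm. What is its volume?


PV = nRT  (R = 0.08206 L·atm/(mol·K))
V = nRT/P = 8.0×0.08206×466/3.7
= 82.681 L

82.681 L


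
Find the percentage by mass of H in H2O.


M(H2O) = 2×1.008 + 1×16.0 = 18.016 g/mol
Mass of H = 2 × 1.008 = 2.016 g/mol
% H = 2.016/18.016 × 100 = 11.19%

11.19%


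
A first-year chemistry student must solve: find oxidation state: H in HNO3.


H is +1 with nonmetals
Oxidation number: +1

+1


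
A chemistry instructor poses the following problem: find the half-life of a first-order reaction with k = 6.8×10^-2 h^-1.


t½ = ln2/k = 0.693147/(6.8×10^-2 h^-1)
= 10.19 h

10.19 h


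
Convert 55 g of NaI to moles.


M(NaI) = 149.89 g/mol
n = mass/M = 55/149.89 = 0.3669 mol

0.3669 mol


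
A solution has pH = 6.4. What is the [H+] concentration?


[H+] = 10^(-pH) = 10^(-6.4)
= 3.98×10^-7 M

3.98×10^-7 M


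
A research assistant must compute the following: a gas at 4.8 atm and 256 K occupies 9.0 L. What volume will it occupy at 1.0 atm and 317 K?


P1V1/T1 = P2V2/T2
V2 = P1V1T2/(T1P2)
= 4.8×9.0×317/(256×1.0)
= 53.494 L

53.494 L


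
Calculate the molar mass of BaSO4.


M(BaSO4) = 1×137.33 + 1×32.07 + 4×16.0
= 137.33 + 32.07 + 64.0
= 233.4 g/mol

233.4 g/mol


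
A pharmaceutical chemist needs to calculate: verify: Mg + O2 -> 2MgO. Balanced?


Equation: Mg + O2 -> 2MgO
Check atoms: Mg: 1≠2, O: 2=2
Not balanced

No, not balanced


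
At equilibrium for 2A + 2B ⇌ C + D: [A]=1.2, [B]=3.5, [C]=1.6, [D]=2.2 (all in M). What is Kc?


Kc = [C][D]/([A]^2[B]^2)
= (1.6^1 × 2.2^1)/(1.2^2 × 3.5^2)
= 3.52/17.64
= 0.1995

0.1995


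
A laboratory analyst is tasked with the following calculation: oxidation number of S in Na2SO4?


2(+1) + x + 4(-2) = 0, so x = +6
Oxidation number: +6

+6


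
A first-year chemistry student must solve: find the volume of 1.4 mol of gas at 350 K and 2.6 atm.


PV = nRT  (R = 0.08206 L·atm/(mol·K))
V = nRT/P = 1.4×0.08206×350/2.6
= 15.465 L

15.465 L


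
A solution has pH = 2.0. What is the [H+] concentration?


[H+] = 10^(-pH) = 10^(-2.0)
= 1.0×10^-2 M

1.0×10^-2 M


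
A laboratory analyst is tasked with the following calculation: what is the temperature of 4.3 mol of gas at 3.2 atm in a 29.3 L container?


PV = nRT  (R = 0.08206 L·atm/(mol·K))
T = PV/(nR) = 3.2×29.3/(4.3×0.08206)
= 93.76/0.352858
= 265.72 K

265.72 K


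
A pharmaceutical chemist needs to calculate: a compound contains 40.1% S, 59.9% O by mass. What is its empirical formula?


Assume 100 g sample. Moles of each element:
  S: 40.1/32.07 = 1.25 mol
  O: 59.9/16.0 = 3.744 mol
Divide by smallest (1.25):
  S: 1.25/1.25 = 1.0
  O: 3.744/1.25 = 3.0
Empirical formula: SO3

SO3


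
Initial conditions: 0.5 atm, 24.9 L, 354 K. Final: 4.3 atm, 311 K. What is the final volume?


P1V1/T1 = P2V2/T2
V2 = P1V1T2/(T1P2)
= 0.5×24.9×311/(354×4.3)
= 2.544 L

2.544 L


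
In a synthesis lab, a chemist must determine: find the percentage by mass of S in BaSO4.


M(BaSO4) = 1×137.33 + 1×32.07 + 4×16.0 = 233.40 g/mol
Mass of S = 1 × 32.07 = 32.07 g/mol
% S = 32.07/233.40 × 100 = 13.74%

13.74%


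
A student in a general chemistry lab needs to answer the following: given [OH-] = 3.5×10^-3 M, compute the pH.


pOH = -log10([OH-]) = -log10(3.5×10^-3)
= 3 - log10(3.5) = 2.46
pH = 14 - pOH = 14 - 2.46 = 11.54

11.54


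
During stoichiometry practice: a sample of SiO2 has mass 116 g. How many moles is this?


M(SiO2) = 60.09 g/mol
n = mass/M = 116/60.09 = 1.9304 mol

1.9304 mol


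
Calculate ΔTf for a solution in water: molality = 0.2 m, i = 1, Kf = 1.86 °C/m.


ΔTf = Kf × m × i
= 1.86 × 0.2 × 1
= 0.372 °C

0.372 °C


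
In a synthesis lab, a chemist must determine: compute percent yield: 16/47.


% yield = actual/theoretical × 100
= 16/47 × 100
= 34.04%

34.04%


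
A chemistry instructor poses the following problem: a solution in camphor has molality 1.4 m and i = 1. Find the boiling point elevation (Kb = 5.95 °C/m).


ΔTb = Kb × m × i
= 5.95 × 1.4 × 1
= 8.33 °C

8.33 °C


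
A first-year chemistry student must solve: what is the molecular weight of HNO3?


M(HNO3) = 1×1.008 + 1×14.01 + 3×16.0
= 1.01 + 14.01 + 48.0
= 63.02 g/mol

63.02 g/mol


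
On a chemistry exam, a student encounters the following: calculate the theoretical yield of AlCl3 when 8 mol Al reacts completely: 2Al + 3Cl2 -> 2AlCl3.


Mole ratio AlCl3:Al = 2:2
n(AlCl3) = 8 × 2/2 = 8.000 mol
mass = 8.000 × 133.33 = 1066.64 g

1066.64 g


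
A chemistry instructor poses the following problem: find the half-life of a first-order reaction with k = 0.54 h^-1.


t½ = ln2/k = 0.693147/(0.54 h^-1)
= 1.284 h

1.284 h


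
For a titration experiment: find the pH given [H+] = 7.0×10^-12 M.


pH = -log10([H+]) = -log10(7.0×10^-12)
= 12 - log10(7.0)
= 12 - 0.85
= 11.15

11.15


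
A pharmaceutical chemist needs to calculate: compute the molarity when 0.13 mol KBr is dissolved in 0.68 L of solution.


M = n/V = 0.13/0.68 = 0.191 mol/L

0.191 M


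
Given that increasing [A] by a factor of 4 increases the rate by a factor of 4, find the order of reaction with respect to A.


rate ∝ [A]^n
4^n = 4 → n = 1
Order in A: 1

1


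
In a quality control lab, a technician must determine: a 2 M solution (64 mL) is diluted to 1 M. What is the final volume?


C1V1 = C2V2
2 × 64 = 1 × V2
V2 = 128/1 = 128.0 mL

128.0 mL


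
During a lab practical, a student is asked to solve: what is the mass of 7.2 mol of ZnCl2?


M(ZnCl2) = 136.28 g/mol
mass = n × M = 7.2 × 136.28 = 981.22 g

981.22 g


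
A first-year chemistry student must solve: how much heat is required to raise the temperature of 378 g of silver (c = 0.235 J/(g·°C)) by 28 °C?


q = mcΔT = 378 × 0.235 × 28
= 2487.24 J

2487.24 J


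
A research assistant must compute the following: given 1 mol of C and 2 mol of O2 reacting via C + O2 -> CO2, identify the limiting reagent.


Mole ratio available / coefficient:
  C: 1/1 = 1.000
  O2: 2/1 = 2.000
Smaller ratio is limiting.

C


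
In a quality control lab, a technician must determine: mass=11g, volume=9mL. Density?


ρ = mass/volume
= 11/9
= 1.222 g/mL

1.222 g/mL


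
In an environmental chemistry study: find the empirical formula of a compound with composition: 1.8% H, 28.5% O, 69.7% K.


Assume 100 g sample. Moles of each element:
  H: 1.8/1.008 = 1.786 mol
  O: 28.5/16.0 = 1.781 mol
  K: 69.7/39.1 = 1.783 mol
Divide by smallest (1.781):
  H: 1.786/1.781 = 1.0
  O: 1.781/1.781 = 1.0
  K: 1.783/1.781 = 1.0
Empirical formula: KOH

KOH


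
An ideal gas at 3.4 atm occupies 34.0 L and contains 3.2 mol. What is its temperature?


PV = nRT  (R = 0.08206 L·atm/(mol·K))
T = PV/(nR) = 3.4×34.0/(3.2×0.08206)
= 115.60/0.262592
= 440.23 K

440.23 K


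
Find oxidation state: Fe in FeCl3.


x + 3(-1) = 0, so x = +3
Oxidation number: +3

+3


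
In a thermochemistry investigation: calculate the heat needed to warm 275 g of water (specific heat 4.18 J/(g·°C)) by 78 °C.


q = mcΔT = 275 × 4.18 × 78
= 89661.00 J

89661.00 J


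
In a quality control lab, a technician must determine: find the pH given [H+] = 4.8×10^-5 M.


pH = -log10([H+]) = -log10(4.8×10^-5)
= 5 - log10(4.8)
= 5 - 0.68
= 4.32

4.32


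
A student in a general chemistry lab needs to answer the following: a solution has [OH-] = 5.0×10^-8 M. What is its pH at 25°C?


pOH = -log10([OH-]) = -log10(5.0×10^-8)
= 8 - log10(5.0) = 7.3
pH = 14 - pOH = 14 - 7.3 = 6.7

6.7


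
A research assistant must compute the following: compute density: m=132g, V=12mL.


ρ = mass/volume
= 132/12
= 11.0 g/mL

11.0 g/mL


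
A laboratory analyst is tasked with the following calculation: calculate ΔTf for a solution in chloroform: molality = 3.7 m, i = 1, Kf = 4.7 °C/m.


ΔTf = Kf × m × i
= 4.7 × 3.7 × 1
= 17.39 °C

17.39 °C


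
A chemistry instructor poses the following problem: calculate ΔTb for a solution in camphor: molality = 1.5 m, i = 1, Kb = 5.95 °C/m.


ΔTb = Kb × m × i
= 5.95 × 1.5 × 1
= 8.925 °C

8.925 °C


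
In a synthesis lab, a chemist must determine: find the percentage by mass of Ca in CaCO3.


M(CaCO3) = 1×40.08 + 1×12.01 + 3×16.0 = 100.09 g/mol
Mass of Ca = 1 × 40.08 = 40.08 g/mol
% Ca = 40.08/100.09 × 100 = 40.04%

40.04%


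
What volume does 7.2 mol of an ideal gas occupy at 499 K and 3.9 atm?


PV = nRT  (R = 0.08206 L·atm/(mol·K))
V = nRT/P = 7.2×0.08206×499/3.9
= 75.596 L

75.596 L


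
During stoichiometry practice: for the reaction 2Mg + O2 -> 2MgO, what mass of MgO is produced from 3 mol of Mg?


Mole ratio MgO:Mg = 2:2
n(MgO) = 3 × 2/2 = 3.000 mol
mass = 3.000 × 40.31 = 120.93 g

120.93 g


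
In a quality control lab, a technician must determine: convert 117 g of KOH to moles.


M(KOH) = 56.11 g/mol
n = mass/M = 117/56.11 = 2.0852 mol

2.0852 mol


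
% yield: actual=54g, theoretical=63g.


% yield = actual/theoretical × 100
= 54/63 × 100
= 85.71%

85.71%
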